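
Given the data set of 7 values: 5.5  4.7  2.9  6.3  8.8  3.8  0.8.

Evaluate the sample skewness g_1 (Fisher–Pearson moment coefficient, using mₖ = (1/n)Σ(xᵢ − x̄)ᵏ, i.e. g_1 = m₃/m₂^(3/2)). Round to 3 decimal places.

0.100

x̄ = (5.5 + 4.7 + 2.9 + 6.3 + 8.8 + 3.8 + 0.8) / 7 = 4.6857
deviations (xᵢ − x̄): 0.8143, 0.0143, -1.7857, 1.6143, 4.1143, -0.8857, -3.8857
Σ(xᵢ − x̄)² = 39.2686 ⇒ m₂ = 39.2686/7 = 5.60980
Σ(xᵢ − x̄)³ = 9.3320 ⇒ m₃ = 9.3320/7 = 1.33314
m₂^(3/2) = 5.60980^(1.5) = 13.28681
g_1 = m₃ / m₂^(3/2) = 1.33314 / 13.28681 ≈ 0.100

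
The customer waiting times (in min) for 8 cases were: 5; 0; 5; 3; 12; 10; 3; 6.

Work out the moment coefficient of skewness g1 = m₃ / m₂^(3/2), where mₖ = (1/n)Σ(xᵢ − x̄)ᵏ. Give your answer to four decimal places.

x̄ = (5 + 0 + 5 + 3 + 12 + 10 + 3 + 6) / 8 = 5.5000
deviations (xᵢ − x̄): -0.5000, -5.5000, -0.5000, -2.5000, 6.5000, 4.5000, -2.5000, 0.5000
Σ(xᵢ − x̄)² = 106.0000 ⇒ m₂ = 106.0000/8 = 13.25000
Σ(xᵢ − x̄)³ = 168.0000 ⇒ m₃ = 168.0000/8 = 21.00000
m₂^(3/2) = 13.25000^(1.5) = 48.23073
g1 = m₃ / m₂^(3/2) = 21.00000 / 48.23073 ≈ 0.4354

0.4354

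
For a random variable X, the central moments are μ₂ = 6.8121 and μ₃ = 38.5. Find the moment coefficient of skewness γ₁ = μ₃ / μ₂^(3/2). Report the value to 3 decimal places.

σ = √μ₂ = √6.8121 = 2.61000
σ³ = μ₂^(3/2) = 17.77958
γ₁ = μ₃/σ³ = 38.5 / 17.77958 ≈ 2.165

2.165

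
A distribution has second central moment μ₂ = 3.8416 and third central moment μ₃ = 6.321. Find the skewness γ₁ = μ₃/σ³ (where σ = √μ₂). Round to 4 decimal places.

0.8395

σ = √μ₂ = √3.8416 = 1.96000
σ³ = μ₂^(3/2) = 7.52954
γ₁ = μ₃/σ³ = 6.321 / 7.52954 ≈ 0.8395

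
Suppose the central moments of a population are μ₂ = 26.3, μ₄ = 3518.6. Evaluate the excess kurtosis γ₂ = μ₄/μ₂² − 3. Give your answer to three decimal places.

μ₂² = 26.3² = 691.69000
μ₄/μ₂² = 3518.6 / 691.69000 = 5.08696
γ₂ = 5.08696 − 3 ≈ 2.087

2.087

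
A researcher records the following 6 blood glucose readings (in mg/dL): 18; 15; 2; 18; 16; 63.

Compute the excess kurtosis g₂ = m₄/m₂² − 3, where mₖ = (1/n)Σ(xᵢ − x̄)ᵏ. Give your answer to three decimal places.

0.713

x̄ = 22.0000
Σ(xᵢ − x̄)² = 2198.0000 ⇒ m₂ = 366.33333
Σ(xᵢ − x̄)⁴ = 2989970.0000 ⇒ m₄ = 498328.33333
m₂² = 134200.11111
g₂ = m₄/m₂² − 3 = 3.71332 − 3 ≈ 0.713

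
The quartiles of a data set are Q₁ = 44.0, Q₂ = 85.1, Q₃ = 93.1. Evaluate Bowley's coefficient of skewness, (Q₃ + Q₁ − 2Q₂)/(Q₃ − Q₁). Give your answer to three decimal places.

numerator: Q₃ + Q₁ − 2Q₂ = 93.1 + 44.0 − 2×85.1 = -33.1000
denominator: Q₃ − Q₁ = 93.1 − 44.0 = 49.1000
Bowley skewness = -33.1000 / 49.1000 ≈ -0.674

-0.674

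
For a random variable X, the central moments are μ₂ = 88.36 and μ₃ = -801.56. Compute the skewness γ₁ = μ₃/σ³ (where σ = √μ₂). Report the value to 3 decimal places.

-0.965

σ = √μ₂ = √88.36 = 9.40000
σ³ = μ₂^(3/2) = 830.58400
γ₁ = μ₃/σ³ = -801.56 / 830.58400 ≈ -0.965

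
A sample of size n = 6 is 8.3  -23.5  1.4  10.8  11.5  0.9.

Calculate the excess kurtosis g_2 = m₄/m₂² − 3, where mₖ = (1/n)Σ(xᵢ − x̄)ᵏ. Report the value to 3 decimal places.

x̄ = 1.5667
Σ(xᵢ − x̄)² = 858.0733 ⇒ m₂ = 143.01222
Σ(xᵢ − x̄)⁴ = 413868.3838 ⇒ m₄ = 68978.06397
m₂² = 20452.49570
g_2 = m₄/m₂² − 3 = 3.37260 − 3 ≈ 0.373

0.373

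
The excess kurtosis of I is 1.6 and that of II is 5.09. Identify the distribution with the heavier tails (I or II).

Higher excess kurtosis ⇒ heavier tails relative to the normal distribution.
1.6 vs 5.09: the larger is 5.09, so II has heavier tails.

II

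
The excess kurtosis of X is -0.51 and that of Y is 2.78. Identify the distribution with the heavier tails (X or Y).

Higher excess kurtosis ⇒ heavier tails relative to the normal distribution.
-0.51 vs 2.78: the larger is 2.78, so Y has heavier tails. (Y is leptokurtic — heavier-than-normal tails; the other is platykurtic.)

Y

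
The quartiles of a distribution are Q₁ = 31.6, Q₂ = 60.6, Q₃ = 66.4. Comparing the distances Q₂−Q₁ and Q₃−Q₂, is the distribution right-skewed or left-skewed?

Q₂ − Q₁ = 29.0;  Q₃ − Q₂ = 5.8
Q₂ − Q₁ > Q₃ − Q₂ ⇒ the lower half is more spread out ⇒ left-skewed.

left-skewed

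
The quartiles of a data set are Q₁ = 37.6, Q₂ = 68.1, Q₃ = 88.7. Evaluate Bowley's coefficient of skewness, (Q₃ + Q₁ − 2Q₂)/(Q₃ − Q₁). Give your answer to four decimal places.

-0.1937

numerator: Q₃ + Q₁ − 2Q₂ = 88.7 + 37.6 − 2×68.1 = -9.9000
denominator: Q₃ − Q₁ = 88.7 − 37.6 = 51.1000
Bowley skewness = -9.9000 / 51.1000 ≈ -0.1937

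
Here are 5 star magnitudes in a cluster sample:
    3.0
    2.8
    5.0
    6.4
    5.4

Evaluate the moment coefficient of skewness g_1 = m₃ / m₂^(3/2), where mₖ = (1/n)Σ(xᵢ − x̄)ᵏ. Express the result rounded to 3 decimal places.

-0.085

x̄ = (3.0 + 2.8 + 5.0 + 6.4 + 5.4) / 5 = 4.5200
deviations (xᵢ − x̄): -1.5200, -1.7200, 0.4800, 1.8800, 0.8800
Σ(xᵢ − x̄)² = 9.8080 ⇒ m₂ = 9.8080/5 = 1.96160
Σ(xᵢ − x̄)³ = -1.1635 ⇒ m₃ = -1.1635/5 = -0.23270
m₂^(3/2) = 1.96160^(1.5) = 2.74736
g_1 = m₃ / m₂^(3/2) = -0.23270 / 2.74736 ≈ -0.085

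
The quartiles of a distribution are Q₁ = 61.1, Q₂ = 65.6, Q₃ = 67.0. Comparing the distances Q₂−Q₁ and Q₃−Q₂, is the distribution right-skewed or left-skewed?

Q₂ − Q₁ = 4.5;  Q₃ − Q₂ = 1.4
Q₂ − Q₁ > Q₃ − Q₂ ⇒ the lower half is more spread out ⇒ left-skewed.

left-skewed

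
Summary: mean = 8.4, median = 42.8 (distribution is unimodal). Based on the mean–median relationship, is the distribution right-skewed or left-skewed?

left-skewed

mean − median = 8.4 − 42.8 = -34.4
mean < median ⇒ the longer tail is on the left ⇒ left-skewed (negatively skewed).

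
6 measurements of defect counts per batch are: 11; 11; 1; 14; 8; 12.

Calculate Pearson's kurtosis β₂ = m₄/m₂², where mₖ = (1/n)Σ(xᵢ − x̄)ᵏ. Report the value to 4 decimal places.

3.0643

x̄ = 9.5000
Σ(xᵢ − x̄)² = 105.5000 ⇒ m₂ = 17.58333
Σ(xᵢ − x̄)⁴ = 5684.3750 ⇒ m₄ = 947.39583
m₂² = 309.17361
β₂ = m₄/m₂² = 947.39583 / 309.17361 ≈ 3.0643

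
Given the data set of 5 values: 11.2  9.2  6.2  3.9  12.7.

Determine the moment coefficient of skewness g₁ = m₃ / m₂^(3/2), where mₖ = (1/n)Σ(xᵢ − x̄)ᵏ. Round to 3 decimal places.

x̄ = (11.2 + 9.2 + 6.2 + 3.9 + 12.7) / 5 = 8.6400
deviations (xᵢ − x̄): 2.5600, 0.5600, -2.4400, -4.7400, 4.0600
Σ(xᵢ − x̄)² = 51.7720 ⇒ m₂ = 51.7720/5 = 10.35440
Σ(xᵢ − x̄)³ = -37.1470 ⇒ m₃ = -37.1470/5 = -7.42939
m₂^(3/2) = 10.35440^(1.5) = 33.31865
g₁ = m₃ / m₂^(3/2) = -7.42939 / 33.31865 ≈ -0.223

-0.223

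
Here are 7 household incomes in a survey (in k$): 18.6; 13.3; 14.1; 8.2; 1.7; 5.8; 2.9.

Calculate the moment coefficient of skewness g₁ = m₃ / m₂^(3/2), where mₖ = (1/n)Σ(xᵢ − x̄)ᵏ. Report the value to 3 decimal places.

0.205

x̄ = (18.6 + 13.3 + 14.1 + 8.2 + 1.7 + 5.8 + 2.9) / 7 = 9.2286
deviations (xᵢ − x̄): 9.3714, 4.0714, 4.8714, -1.0286, -7.5286, -3.4286, -6.3286
Σ(xᵢ − x̄)² = 237.6743 ⇒ m₂ = 237.6743/7 = 33.95347
Σ(xᵢ − x̄)³ = 284.5558 ⇒ m₃ = 284.5558/7 = 40.65082
m₂^(3/2) = 33.95347^(1.5) = 197.84553
g₁ = m₃ / m₂^(3/2) = 40.65082 / 197.84553 ≈ 0.205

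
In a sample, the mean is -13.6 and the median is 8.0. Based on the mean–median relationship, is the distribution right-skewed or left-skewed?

mean − median = -13.6 − 8.0 = -21.6
mean < median ⇒ the longer tail is on the left ⇒ left-skewed (negatively skewed).

left-skewed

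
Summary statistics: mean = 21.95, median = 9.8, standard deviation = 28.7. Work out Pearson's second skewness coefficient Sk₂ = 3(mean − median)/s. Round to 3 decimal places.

Sk₂ = 3(21.95 − 9.8) / 28.7 = 3 × 12.1500 / 28.7
    = 36.4500 / 28.7 ≈ 1.270

1.270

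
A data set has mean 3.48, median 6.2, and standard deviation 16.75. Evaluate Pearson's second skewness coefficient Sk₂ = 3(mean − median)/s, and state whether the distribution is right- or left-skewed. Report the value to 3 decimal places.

-0.487, left-skewed

Sk₂ = 3(3.48 − 6.2) / 16.75 = 3 × -2.7200 / 16.75
    = -8.1600 / 16.75 ≈ -0.487
Sk₂ < 0 ⇒ mean < median ⇒ left-skewed (negative skew).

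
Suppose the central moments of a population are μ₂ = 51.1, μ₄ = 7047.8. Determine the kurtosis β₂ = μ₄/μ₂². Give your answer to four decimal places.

μ₂² = 51.1² = 2611.21000
μ₄/μ₂² = 7047.8 / 2611.21000 = 2.69906
β₂ ≈ 2.6991

2.6991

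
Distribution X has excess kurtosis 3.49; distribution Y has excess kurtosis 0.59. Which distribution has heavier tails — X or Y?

X

Higher excess kurtosis ⇒ heavier tails relative to the normal distribution.
3.49 vs 0.59: the larger is 3.49, so X has heavier tails.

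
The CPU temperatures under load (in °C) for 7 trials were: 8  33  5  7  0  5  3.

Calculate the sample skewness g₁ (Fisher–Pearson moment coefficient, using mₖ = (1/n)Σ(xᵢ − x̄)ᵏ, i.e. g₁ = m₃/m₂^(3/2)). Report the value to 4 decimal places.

1.7952

x̄ = (8 + 33 + 5 + 7 + 0 + 5 + 3) / 7 = 8.7143
deviations (xᵢ − x̄): -0.7143, 24.2857, -3.7143, -1.7143, -8.7143, -3.7143, -5.7143
Σ(xᵢ − x̄)² = 729.4286 ⇒ m₂ = 729.4286/7 = 104.20408
Σ(xᵢ − x̄)³ = 13367.3878 ⇒ m₃ = 13367.3878/7 = 1909.62682
m₂^(3/2) = 104.20408^(1.5) = 1063.71944
g₁ = m₃ / m₂^(3/2) = 1909.62682 / 1063.71944 ≈ 1.7952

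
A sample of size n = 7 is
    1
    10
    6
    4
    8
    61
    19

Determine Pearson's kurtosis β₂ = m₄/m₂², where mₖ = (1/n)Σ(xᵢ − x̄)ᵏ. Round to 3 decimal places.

4.483

x̄ = 15.5714
Σ(xᵢ − x̄)² = 2601.7143 ⇒ m₂ = 371.67347
Σ(xᵢ − x̄)⁴ = 4334877.1895 ⇒ m₄ = 619268.16993
m₂² = 138141.16785
β₂ = m₄/m₂² = 619268.16993 / 138141.16785 ≈ 4.483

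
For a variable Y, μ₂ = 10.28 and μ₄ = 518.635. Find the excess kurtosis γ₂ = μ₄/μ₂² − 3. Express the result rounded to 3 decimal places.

μ₂² = 10.28² = 105.67840
μ₄/μ₂² = 518.635 / 105.67840 = 4.90767
γ₂ = 4.90767 − 3 ≈ 1.908

1.908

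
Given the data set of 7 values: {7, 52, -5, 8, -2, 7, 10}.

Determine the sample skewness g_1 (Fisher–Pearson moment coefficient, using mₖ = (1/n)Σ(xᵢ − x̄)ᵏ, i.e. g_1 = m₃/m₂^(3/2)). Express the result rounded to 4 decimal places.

1.6603

x̄ = (7 + 52 - 5 + 8 - 2 + 7 + 10) / 7 = 11.0000
deviations (xᵢ − x̄): -4.0000, 41.0000, -16.0000, -3.0000, -13.0000, -4.0000, -1.0000
Σ(xᵢ − x̄)² = 2148.0000 ⇒ m₂ = 2148.0000/7 = 306.85714
Σ(xᵢ − x̄)³ = 62472.0000 ⇒ m₃ = 62472.0000/7 = 8924.57143
m₂^(3/2) = 306.85714^(1.5) = 5375.32040
g_1 = m₃ / m₂^(3/2) = 8924.57143 / 5375.32040 ≈ 1.6603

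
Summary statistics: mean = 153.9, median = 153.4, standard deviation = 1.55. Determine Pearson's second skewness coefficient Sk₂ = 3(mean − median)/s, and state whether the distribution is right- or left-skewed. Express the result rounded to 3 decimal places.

Sk₂ = 3(153.9 − 153.4) / 1.55 = 3 × 0.5000 / 1.55
    = 1.5000 / 1.55 ≈ 0.968
Sk₂ > 0 ⇒ mean > median ⇒ right-skewed (positive skew).

0.968, right-skewed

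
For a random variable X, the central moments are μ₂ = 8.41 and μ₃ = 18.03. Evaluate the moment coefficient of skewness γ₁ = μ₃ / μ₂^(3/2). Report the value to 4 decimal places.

0.7393

σ = √μ₂ = √8.41 = 2.90000
σ³ = μ₂^(3/2) = 24.38900
γ₁ = μ₃/σ³ = 18.03 / 24.38900 ≈ 0.7393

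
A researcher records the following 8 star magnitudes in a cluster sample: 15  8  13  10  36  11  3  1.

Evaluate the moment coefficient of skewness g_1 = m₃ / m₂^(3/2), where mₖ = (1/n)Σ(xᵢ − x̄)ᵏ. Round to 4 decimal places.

1.4035

x̄ = (15 + 8 + 13 + 10 + 36 + 11 + 3 + 1) / 8 = 12.1250
deviations (xᵢ − x̄): 2.8750, -4.1250, 0.8750, -2.1250, 23.8750, -1.1250, -9.1250, -11.1250
Σ(xᵢ − x̄)² = 808.8750 ⇒ m₂ = 808.8750/8 = 101.10938
Σ(xᵢ − x̄)³ = 11415.6563 ⇒ m₃ = 11415.6563/8 = 1426.95703
m₂^(3/2) = 101.10938^(1.5) = 1016.68669
g_1 = m₃ / m₂^(3/2) = 1426.95703 / 1016.68669 ≈ 1.4035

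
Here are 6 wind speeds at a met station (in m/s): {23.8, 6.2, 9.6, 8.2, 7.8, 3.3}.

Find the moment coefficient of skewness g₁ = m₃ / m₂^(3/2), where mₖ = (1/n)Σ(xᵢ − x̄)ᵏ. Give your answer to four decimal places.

1.4188

x̄ = (23.8 + 6.2 + 9.6 + 8.2 + 7.8 + 3.3) / 6 = 9.8167
deviations (xᵢ − x̄): 13.9833, -3.6167, -0.2167, -1.6167, -2.0167, -6.5167
Σ(xᵢ − x̄)² = 257.8083 ⇒ m₂ = 257.8083/6 = 42.96806
Σ(xᵢ − x̄)³ = 2397.7246 ⇒ m₃ = 2397.7246/6 = 399.62076
m₂^(3/2) = 42.96806^(1.5) = 281.65570
g₁ = m₃ / m₂^(3/2) = 399.62076 / 281.65570 ≈ 1.4188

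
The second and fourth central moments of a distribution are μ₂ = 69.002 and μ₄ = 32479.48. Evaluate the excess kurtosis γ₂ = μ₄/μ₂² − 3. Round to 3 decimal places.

μ₂² = 69.002² = 4761.27600
μ₄/μ₂² = 32479.48 / 4761.27600 = 6.82159
γ₂ = 6.82159 − 3 ≈ 3.822

3.822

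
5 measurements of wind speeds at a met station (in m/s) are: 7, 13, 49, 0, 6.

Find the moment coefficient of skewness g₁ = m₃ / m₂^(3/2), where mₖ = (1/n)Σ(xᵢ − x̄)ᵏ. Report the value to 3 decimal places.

1.296

x̄ = (7 + 13 + 49 + 0 + 6) / 5 = 15.0000
deviations (xᵢ − x̄): -8.0000, -2.0000, 34.0000, -15.0000, -9.0000
Σ(xᵢ − x̄)² = 1530.0000 ⇒ m₂ = 1530.0000/5 = 306.00000
Σ(xᵢ − x̄)³ = 34680.0000 ⇒ m₃ = 34680.0000/5 = 6936.00000
m₂^(3/2) = 306.00000^(1.5) = 5352.81384
g₁ = m₃ / m₂^(3/2) = 6936.00000 / 5352.81384 ≈ 1.296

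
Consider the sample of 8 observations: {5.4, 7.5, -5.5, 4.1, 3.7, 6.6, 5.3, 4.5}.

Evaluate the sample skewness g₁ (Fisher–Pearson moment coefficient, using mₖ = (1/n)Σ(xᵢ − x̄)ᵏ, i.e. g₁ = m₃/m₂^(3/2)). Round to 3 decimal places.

-1.819

x̄ = (5.4 + 7.5 - 5.5 + 4.1 + 3.7 + 6.6 + 5.3 + 4.5) / 8 = 3.9500
deviations (xᵢ − x̄): 1.4500, 3.5500, -9.4500, 0.1500, -0.2500, 2.6500, 1.3500, 0.5500
Σ(xᵢ − x̄)² = 113.2400 ⇒ m₂ = 113.2400/8 = 14.15500
Σ(xᵢ − x̄)³ = -774.8970 ⇒ m₃ = -774.8970/8 = -96.86212
m₂^(3/2) = 14.15500^(1.5) = 53.25554
g₁ = m₃ / m₂^(3/2) = -96.86212 / 53.25554 ≈ -1.819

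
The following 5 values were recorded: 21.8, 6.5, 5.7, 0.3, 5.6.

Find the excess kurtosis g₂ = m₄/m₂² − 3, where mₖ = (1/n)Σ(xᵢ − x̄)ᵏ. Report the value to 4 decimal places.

-0.1076

x̄ = 7.9800
Σ(xᵢ − x̄)² = 263.0280 ⇒ m₂ = 52.60560
Σ(xᵢ − x̄)⁴ = 40020.9270 ⇒ m₄ = 8004.18540
m₂² = 2767.34915
g₂ = m₄/m₂² − 3 = 2.89237 − 3 ≈ -0.1076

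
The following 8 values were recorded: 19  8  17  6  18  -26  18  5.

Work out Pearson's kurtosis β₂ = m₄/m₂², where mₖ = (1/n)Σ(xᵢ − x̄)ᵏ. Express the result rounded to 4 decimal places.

x̄ = 8.1250
Σ(xᵢ − x̄)² = 1570.8750 ⇒ m₂ = 196.35938
Σ(xᵢ − x̄)⁴ = 1395421.7754 ⇒ m₄ = 174427.72192
m₂² = 38557.00415
β₂ = m₄/m₂² = 174427.72192 / 38557.00415 ≈ 4.5239

4.5239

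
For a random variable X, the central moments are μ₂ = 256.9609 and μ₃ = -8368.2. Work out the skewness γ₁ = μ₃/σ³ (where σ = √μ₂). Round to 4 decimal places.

σ = √μ₂ = √256.9609 = 16.03000
σ³ = μ₂^(3/2) = 4119.08323
γ₁ = μ₃/σ³ = -8368.2 / 4119.08323 ≈ -2.0316

-2.0316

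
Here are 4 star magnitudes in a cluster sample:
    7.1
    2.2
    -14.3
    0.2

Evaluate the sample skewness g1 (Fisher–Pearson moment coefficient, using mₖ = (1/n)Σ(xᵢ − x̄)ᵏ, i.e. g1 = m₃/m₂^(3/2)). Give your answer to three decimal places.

-0.807

x̄ = (7.1 + 2.2 - 14.3 + 0.2) / 4 = -1.2000
deviations (xᵢ − x̄): 8.3000, 3.4000, -13.1000, 1.4000
Σ(xᵢ − x̄)² = 254.0200 ⇒ m₂ = 254.0200/4 = 63.50500
Σ(xᵢ − x̄)³ = -1634.2560 ⇒ m₃ = -1634.2560/4 = -408.56400
m₂^(3/2) = 63.50500^(1.5) = 506.07150
g1 = m₃ / m₂^(3/2) = -408.56400 / 506.07150 ≈ -0.807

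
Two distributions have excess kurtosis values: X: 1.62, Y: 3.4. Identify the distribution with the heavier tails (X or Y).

Higher excess kurtosis ⇒ heavier tails relative to the normal distribution.
1.62 vs 3.4: the larger is 3.4, so Y has heavier tails.

Y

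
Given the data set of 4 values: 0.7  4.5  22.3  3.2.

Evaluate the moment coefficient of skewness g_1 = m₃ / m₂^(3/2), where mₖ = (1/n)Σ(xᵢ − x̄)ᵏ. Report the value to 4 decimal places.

1.0655

x̄ = (0.7 + 4.5 + 22.3 + 3.2) / 4 = 7.6750
deviations (xᵢ − x̄): -6.9750, -3.1750, 14.6250, -4.4750
Σ(xᵢ − x̄)² = 292.6475 ⇒ m₂ = 292.6475/4 = 73.16187
Σ(xᵢ − x̄)³ = 2667.1916 ⇒ m₃ = 2667.1916/4 = 666.79791
m₂^(3/2) = 73.16187^(1.5) = 625.78801
g_1 = m₃ / m₂^(3/2) = 666.79791 / 625.78801 ≈ 1.0655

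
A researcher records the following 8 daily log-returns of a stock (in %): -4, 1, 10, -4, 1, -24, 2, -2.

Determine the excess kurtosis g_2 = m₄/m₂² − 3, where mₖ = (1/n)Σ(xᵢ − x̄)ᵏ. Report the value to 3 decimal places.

x̄ = -2.5000
Σ(xᵢ − x̄)² = 668.0000 ⇒ m₂ = 83.50000
Σ(xᵢ − x̄)⁴ = 238809.5000 ⇒ m₄ = 29851.18750
m₂² = 6972.25000
g_2 = m₄/m₂² − 3 = 4.28143 − 3 ≈ 1.281

1.281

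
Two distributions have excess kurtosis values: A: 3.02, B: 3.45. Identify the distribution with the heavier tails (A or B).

Higher excess kurtosis ⇒ heavier tails relative to the normal distribution.
3.02 vs 3.45: the larger is 3.45, so B has heavier tails.

B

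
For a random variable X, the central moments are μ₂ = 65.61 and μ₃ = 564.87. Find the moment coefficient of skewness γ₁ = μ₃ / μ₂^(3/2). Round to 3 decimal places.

σ = √μ₂ = √65.61 = 8.10000
σ³ = μ₂^(3/2) = 531.44100
γ₁ = μ₃/σ³ = 564.87 / 531.44100 ≈ 1.063

1.063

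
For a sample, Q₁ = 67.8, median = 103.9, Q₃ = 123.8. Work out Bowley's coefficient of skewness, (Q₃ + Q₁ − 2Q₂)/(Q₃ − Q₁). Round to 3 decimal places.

-0.289

numerator: Q₃ + Q₁ − 2Q₂ = 123.8 + 67.8 − 2×103.9 = -16.2000
denominator: Q₃ − Q₁ = 123.8 − 67.8 = 56.0000
Bowley skewness = -16.2000 / 56.0000 ≈ -0.289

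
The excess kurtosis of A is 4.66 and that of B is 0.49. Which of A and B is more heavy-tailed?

A

Higher excess kurtosis ⇒ heavier tails relative to the normal distribution.
4.66 vs 0.49: the larger is 4.66, so A has heavier tails.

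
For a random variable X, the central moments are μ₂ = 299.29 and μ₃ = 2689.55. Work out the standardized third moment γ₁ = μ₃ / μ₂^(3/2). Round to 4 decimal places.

σ = √μ₂ = √299.29 = 17.30000
σ³ = μ₂^(3/2) = 5177.71700
γ₁ = μ₃/σ³ = 2689.55 / 5177.71700 ≈ 0.5194

0.5194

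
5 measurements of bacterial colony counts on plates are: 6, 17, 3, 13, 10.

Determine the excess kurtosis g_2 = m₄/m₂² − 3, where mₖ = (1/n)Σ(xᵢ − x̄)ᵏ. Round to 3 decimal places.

-1.296

x̄ = 9.8000
Σ(xᵢ − x̄)² = 122.8000 ⇒ m₂ = 24.56000
Σ(xᵢ − x̄)⁴ = 5138.8960 ⇒ m₄ = 1027.77920
m₂² = 603.19360
g_2 = m₄/m₂² − 3 = 1.70390 − 3 ≈ -1.296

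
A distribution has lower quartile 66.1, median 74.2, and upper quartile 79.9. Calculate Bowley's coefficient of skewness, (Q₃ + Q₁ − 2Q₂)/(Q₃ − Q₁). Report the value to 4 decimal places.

numerator: Q₃ + Q₁ − 2Q₂ = 79.9 + 66.1 − 2×74.2 = -2.4000
denominator: Q₃ − Q₁ = 79.9 − 66.1 = 13.8000
Bowley skewness = -2.4000 / 13.8000 ≈ -0.1739

-0.1739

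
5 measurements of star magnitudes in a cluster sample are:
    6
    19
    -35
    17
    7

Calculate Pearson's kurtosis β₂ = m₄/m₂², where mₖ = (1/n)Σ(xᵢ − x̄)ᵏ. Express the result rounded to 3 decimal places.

2.916

x̄ = 2.8000
Σ(xᵢ − x̄)² = 1920.8000 ⇒ m₂ = 384.16000
Σ(xᵢ − x̄)⁴ = 2151533.2160 ⇒ m₄ = 430306.64320
m₂² = 147578.90560
β₂ = m₄/m₂² = 430306.64320 / 147578.90560 ≈ 2.916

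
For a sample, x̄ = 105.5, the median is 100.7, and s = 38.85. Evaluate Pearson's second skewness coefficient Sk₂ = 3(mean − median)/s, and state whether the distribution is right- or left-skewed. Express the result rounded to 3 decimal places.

0.371, right-skewed

Sk₂ = 3(105.5 − 100.7) / 38.85 = 3 × 4.8000 / 38.85
    = 14.4000 / 38.85 ≈ 0.371
Sk₂ > 0 ⇒ mean > median ⇒ right-skewed (positive skew).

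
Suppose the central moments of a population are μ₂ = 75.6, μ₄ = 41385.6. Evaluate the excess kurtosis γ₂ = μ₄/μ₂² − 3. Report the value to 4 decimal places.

4.2411

μ₂² = 75.6² = 5715.36000
μ₄/μ₂² = 41385.6 / 5715.36000 = 7.24112
γ₂ = 7.24112 − 3 ≈ 4.2411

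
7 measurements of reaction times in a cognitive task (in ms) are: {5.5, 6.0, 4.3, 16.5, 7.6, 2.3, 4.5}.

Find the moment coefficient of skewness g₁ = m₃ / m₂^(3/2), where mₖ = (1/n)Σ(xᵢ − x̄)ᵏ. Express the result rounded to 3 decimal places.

x̄ = (5.5 + 6.0 + 4.3 + 16.5 + 7.6 + 2.3 + 4.5) / 7 = 6.6714
deviations (xᵢ − x̄): -1.1714, -0.6714, -2.3714, 9.8286, 0.9286, -4.3714, -2.1714
Σ(xᵢ − x̄)² = 128.7343 ⇒ m₂ = 128.7343/7 = 18.39061
Σ(xᵢ − x̄)³ = 841.2285 ⇒ m₃ = 841.2285/7 = 120.17550
m₂^(3/2) = 18.39061^(1.5) = 78.86681
g₁ = m₃ / m₂^(3/2) = 120.17550 / 78.86681 ≈ 1.524

1.524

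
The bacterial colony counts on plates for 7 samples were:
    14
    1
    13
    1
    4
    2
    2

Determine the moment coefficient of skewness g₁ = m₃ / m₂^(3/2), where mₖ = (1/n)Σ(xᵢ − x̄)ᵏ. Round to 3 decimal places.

x̄ = (14 + 1 + 13 + 1 + 4 + 2 + 2) / 7 = 5.2857
deviations (xᵢ − x̄): 8.7143, -4.2857, 7.7143, -4.2857, -1.2857, -3.2857, -3.2857
Σ(xᵢ − x̄)² = 195.4286 ⇒ m₂ = 195.4286/7 = 27.91837
Σ(xᵢ − x̄)³ = 890.3265 ⇒ m₃ = 890.3265/7 = 127.18950
m₂^(3/2) = 27.91837^(1.5) = 147.51461
g₁ = m₃ / m₂^(3/2) = 127.18950 / 147.51461 ≈ 0.862

0.862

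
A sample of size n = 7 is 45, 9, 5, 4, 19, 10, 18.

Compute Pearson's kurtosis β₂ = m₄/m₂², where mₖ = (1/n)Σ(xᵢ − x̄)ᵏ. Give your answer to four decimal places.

3.7257

x̄ = 15.7143
Σ(xᵢ − x̄)² = 1203.4286 ⇒ m₂ = 171.91837
Σ(xᵢ − x̄)⁴ = 770819.8601 ⇒ m₄ = 110117.12287
m₂² = 29555.92503
β₂ = m₄/m₂² = 110117.12287 / 29555.92503 ≈ 3.7257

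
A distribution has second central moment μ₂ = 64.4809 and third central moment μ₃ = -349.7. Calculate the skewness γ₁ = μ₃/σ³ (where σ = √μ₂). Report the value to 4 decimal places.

σ = √μ₂ = √64.4809 = 8.03000
σ³ = μ₂^(3/2) = 517.78163
γ₁ = μ₃/σ³ = -349.7 / 517.78163 ≈ -0.6754

-0.6754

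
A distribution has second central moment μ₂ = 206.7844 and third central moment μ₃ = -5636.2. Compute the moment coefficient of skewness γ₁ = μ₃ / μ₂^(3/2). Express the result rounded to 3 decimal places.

σ = √μ₂ = √206.7844 = 14.38000
σ³ = μ₂^(3/2) = 2973.55967
γ₁ = μ₃/σ³ = -5636.2 / 2973.55967 ≈ -1.895

-1.895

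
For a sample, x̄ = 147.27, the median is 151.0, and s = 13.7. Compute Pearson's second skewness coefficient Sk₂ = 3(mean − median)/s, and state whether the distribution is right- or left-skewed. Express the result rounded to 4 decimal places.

Sk₂ = 3(147.27 − 151.0) / 13.7 = 3 × -3.7300 / 13.7
    = -11.1900 / 13.7 ≈ -0.8168
Sk₂ < 0 ⇒ mean < median ⇒ left-skewed (negative skew).

-0.8168, left-skewed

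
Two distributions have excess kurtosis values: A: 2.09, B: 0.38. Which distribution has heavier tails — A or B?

A

Higher excess kurtosis ⇒ heavier tails relative to the normal distribution.
2.09 vs 0.38: the larger is 2.09, so A has heavier tails.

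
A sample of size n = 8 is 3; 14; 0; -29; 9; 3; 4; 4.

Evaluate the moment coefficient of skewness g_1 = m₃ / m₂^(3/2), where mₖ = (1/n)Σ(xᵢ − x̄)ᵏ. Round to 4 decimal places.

x̄ = (3 + 14 + 0 - 29 + 9 + 3 + 4 + 4) / 8 = 1.0000
deviations (xᵢ − x̄): 2.0000, 13.0000, -1.0000, -30.0000, 8.0000, 2.0000, 3.0000, 3.0000
Σ(xᵢ − x̄)² = 1160.0000 ⇒ m₂ = 1160.0000/8 = 145.00000
Σ(xᵢ − x̄)³ = -24222.0000 ⇒ m₃ = -24222.0000/8 = -3027.75000
m₂^(3/2) = 145.00000^(1.5) = 1746.03121
g_1 = m₃ / m₂^(3/2) = -3027.75000 / 1746.03121 ≈ -1.7341

-1.7341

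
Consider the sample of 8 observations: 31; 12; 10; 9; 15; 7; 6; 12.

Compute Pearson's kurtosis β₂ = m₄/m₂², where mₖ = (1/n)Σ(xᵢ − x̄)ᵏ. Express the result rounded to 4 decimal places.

x̄ = 12.7500
Σ(xᵢ − x̄)² = 439.5000 ⇒ m₂ = 54.93750
Σ(xᵢ − x̄)⁴ = 114380.9063 ⇒ m₄ = 14297.61328
m₂² = 3018.12891
β₂ = m₄/m₂² = 14297.61328 / 3018.12891 ≈ 4.7372

4.7372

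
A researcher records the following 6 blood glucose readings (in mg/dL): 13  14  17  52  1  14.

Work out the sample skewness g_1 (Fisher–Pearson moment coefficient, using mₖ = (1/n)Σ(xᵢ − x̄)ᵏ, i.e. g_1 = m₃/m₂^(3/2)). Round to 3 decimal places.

1.342

x̄ = (13 + 14 + 17 + 52 + 1 + 14) / 6 = 18.5000
deviations (xᵢ − x̄): -5.5000, -4.5000, -1.5000, 33.5000, -17.5000, -4.5000
Σ(xᵢ − x̄)² = 1501.5000 ⇒ m₂ = 1501.5000/6 = 250.25000
Σ(xᵢ − x̄)³ = 31884.0000 ⇒ m₃ = 31884.0000/6 = 5314.00000
m₂^(3/2) = 250.25000^(1.5) = 3958.77783
g_1 = m₃ / m₂^(3/2) = 5314.00000 / 3958.77783 ≈ 1.342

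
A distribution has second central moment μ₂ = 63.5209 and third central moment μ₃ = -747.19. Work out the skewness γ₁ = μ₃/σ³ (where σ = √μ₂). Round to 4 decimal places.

σ = √μ₂ = √63.5209 = 7.97000
σ³ = μ₂^(3/2) = 506.26157
γ₁ = μ₃/σ³ = -747.19 / 506.26157 ≈ -1.4759

-1.4759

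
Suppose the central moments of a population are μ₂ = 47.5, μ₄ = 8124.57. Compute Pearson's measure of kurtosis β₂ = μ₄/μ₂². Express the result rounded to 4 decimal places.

3.6009

μ₂² = 47.5² = 2256.25000
μ₄/μ₂² = 8124.57 / 2256.25000 = 3.60092
β₂ ≈ 3.6009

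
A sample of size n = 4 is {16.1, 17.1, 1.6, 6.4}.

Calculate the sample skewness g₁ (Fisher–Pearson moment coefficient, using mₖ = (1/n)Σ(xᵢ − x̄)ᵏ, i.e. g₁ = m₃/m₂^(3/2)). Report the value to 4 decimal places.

x̄ = (16.1 + 17.1 + 1.6 + 6.4) / 4 = 10.3000
deviations (xᵢ − x̄): 5.8000, 6.8000, -8.7000, -3.9000
Σ(xᵢ − x̄)² = 170.7800 ⇒ m₂ = 170.7800/4 = 42.69500
Σ(xᵢ − x̄)³ = -208.2780 ⇒ m₃ = -208.2780/4 = -52.06950
m₂^(3/2) = 42.69500^(1.5) = 278.97515
g₁ = m₃ / m₂^(3/2) = -52.06950 / 278.97515 ≈ -0.1866

-0.1866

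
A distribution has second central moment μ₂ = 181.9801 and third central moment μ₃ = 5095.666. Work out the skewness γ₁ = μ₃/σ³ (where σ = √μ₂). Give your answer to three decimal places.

2.076

σ = √μ₂ = √181.9801 = 13.49000
σ³ = μ₂^(3/2) = 2454.91155
γ₁ = μ₃/σ³ = 5095.666 / 2454.91155 ≈ 2.076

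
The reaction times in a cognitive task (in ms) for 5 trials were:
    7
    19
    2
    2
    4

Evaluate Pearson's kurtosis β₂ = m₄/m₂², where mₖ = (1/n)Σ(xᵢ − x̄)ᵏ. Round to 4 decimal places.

2.8298

x̄ = 6.8000
Σ(xᵢ − x̄)² = 202.8000 ⇒ m₂ = 40.56000
Σ(xᵢ − x̄)⁴ = 23276.4960 ⇒ m₄ = 4655.29920
m₂² = 1645.11360
β₂ = m₄/m₂² = 4655.29920 / 1645.11360 ≈ 2.8298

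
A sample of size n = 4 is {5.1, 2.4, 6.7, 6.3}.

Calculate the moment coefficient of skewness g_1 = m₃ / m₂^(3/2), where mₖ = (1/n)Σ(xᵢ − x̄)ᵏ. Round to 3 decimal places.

-0.776

x̄ = (5.1 + 2.4 + 6.7 + 6.3) / 4 = 5.1250
deviations (xᵢ − x̄): -0.0250, -2.7250, 1.5750, 1.1750
Σ(xᵢ − x̄)² = 11.2875 ⇒ m₂ = 11.2875/4 = 2.82188
Σ(xᵢ − x̄)³ = -14.7056 ⇒ m₃ = -14.7056/4 = -3.67641
m₂^(3/2) = 2.82188^(1.5) = 4.74031
g_1 = m₃ / m₂^(3/2) = -3.67641 / 4.74031 ≈ -0.776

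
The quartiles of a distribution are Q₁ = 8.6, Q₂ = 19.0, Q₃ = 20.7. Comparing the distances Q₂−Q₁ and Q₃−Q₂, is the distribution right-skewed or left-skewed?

Q₂ − Q₁ = 10.4;  Q₃ − Q₂ = 1.7
Q₂ − Q₁ > Q₃ − Q₂ ⇒ the lower half is more spread out ⇒ left-skewed.

left-skewed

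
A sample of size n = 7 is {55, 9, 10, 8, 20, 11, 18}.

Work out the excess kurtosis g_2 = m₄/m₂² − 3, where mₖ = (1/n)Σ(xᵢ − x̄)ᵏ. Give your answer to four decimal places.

1.4651

x̄ = 18.7143
Σ(xᵢ − x̄)² = 1663.4286 ⇒ m₂ = 237.63265
Σ(xᵢ − x̄)⁴ = 1764969.7376 ⇒ m₄ = 252138.53394
m₂² = 56469.27780
g_2 = m₄/m₂² − 3 = 4.46506 − 3 ≈ 1.4651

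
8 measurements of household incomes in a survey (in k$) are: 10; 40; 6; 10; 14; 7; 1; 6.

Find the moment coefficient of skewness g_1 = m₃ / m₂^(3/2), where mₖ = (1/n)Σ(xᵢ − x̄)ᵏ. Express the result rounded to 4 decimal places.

x̄ = (10 + 40 + 6 + 10 + 14 + 7 + 1 + 6) / 8 = 11.7500
deviations (xᵢ − x̄): -1.7500, 28.2500, -5.7500, -1.7500, 2.2500, -4.7500, -10.7500, -5.7500
Σ(xᵢ − x̄)² = 1013.5000 ⇒ m₂ = 1013.5000/8 = 126.68750
Σ(xᵢ − x̄)³ = 20816.2500 ⇒ m₃ = 20816.2500/8 = 2602.03125
m₂^(3/2) = 126.68750^(1.5) = 1425.93802
g_1 = m₃ / m₂^(3/2) = 2602.03125 / 1425.93802 ≈ 1.8248

1.8248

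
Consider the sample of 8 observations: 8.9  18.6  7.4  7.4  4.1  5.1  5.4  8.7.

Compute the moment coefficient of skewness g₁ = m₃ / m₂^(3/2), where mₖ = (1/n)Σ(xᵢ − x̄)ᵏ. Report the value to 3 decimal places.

x̄ = (8.9 + 18.6 + 7.4 + 7.4 + 4.1 + 5.1 + 5.4 + 8.7) / 8 = 8.2000
deviations (xᵢ − x̄): 0.7000, 10.4000, -0.8000, -0.8000, -4.1000, -3.1000, -2.8000, 0.5000
Σ(xᵢ − x̄)² = 144.4400 ⇒ m₂ = 144.4400/8 = 18.05500
Σ(xᵢ − x̄)³ = 1003.6440 ⇒ m₃ = 1003.6440/8 = 125.45550
m₂^(3/2) = 18.05500^(1.5) = 76.71782
g₁ = m₃ / m₂^(3/2) = 125.45550 / 76.71782 ≈ 1.635

1.635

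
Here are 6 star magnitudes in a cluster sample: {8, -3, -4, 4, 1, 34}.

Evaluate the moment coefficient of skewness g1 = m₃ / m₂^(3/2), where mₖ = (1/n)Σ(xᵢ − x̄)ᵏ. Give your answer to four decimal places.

1.4123

x̄ = (8 - 3 - 4 + 4 + 1 + 34) / 6 = 6.6667
deviations (xᵢ − x̄): 1.3333, -9.6667, -10.6667, -2.6667, -5.6667, 27.3333
Σ(xᵢ − x̄)² = 995.3333 ⇒ m₂ = 995.3333/6 = 165.88889
Σ(xᵢ − x̄)³ = 18105.5556 ⇒ m₃ = 18105.5556/6 = 3017.59259
m₂^(3/2) = 165.88889^(1.5) = 2136.61340
g1 = m₃ / m₂^(3/2) = 3017.59259 / 2136.61340 ≈ 1.4123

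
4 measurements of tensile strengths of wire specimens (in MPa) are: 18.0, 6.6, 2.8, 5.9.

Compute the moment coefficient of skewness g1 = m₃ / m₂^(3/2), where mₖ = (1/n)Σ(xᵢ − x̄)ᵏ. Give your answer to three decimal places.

0.936

x̄ = (18.0 + 6.6 + 2.8 + 5.9) / 4 = 8.3250
deviations (xᵢ − x̄): 9.6750, -1.7250, -5.5250, -2.4250
Σ(xᵢ − x̄)² = 132.9875 ⇒ m₂ = 132.9875/4 = 33.24688
Σ(xᵢ − x̄)³ = 717.5869 ⇒ m₃ = 717.5869/4 = 179.39672
m₂^(3/2) = 33.24688^(1.5) = 191.70182
g1 = m₃ / m₂^(3/2) = 179.39672 / 191.70182 ≈ 0.936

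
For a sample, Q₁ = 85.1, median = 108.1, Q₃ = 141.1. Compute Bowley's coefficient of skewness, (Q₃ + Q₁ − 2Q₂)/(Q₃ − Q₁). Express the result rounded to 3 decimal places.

numerator: Q₃ + Q₁ − 2Q₂ = 141.1 + 85.1 − 2×108.1 = 10.0000
denominator: Q₃ − Q₁ = 141.1 − 85.1 = 56.0000
Bowley skewness = 10.0000 / 56.0000 ≈ 0.179

0.179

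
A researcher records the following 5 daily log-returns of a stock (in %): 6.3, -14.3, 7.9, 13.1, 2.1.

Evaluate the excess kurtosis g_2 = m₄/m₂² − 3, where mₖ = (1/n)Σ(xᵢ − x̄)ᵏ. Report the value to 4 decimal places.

x̄ = 3.0200
Σ(xᵢ − x̄)² = 437.0080 ⇒ m₂ = 87.40160
Σ(xᵢ − x̄)⁴ = 100996.8860 ⇒ m₄ = 20199.37721
m₂² = 7639.03968
g_2 = m₄/m₂² − 3 = 2.64423 − 3 ≈ -0.3558

-0.3558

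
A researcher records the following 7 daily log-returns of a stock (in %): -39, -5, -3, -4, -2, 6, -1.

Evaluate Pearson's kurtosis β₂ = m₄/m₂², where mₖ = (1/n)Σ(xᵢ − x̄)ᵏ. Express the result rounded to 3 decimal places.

4.665

x̄ = -6.8571
Σ(xᵢ − x̄)² = 1282.8571 ⇒ m₂ = 183.26531
Σ(xᵢ − x̄)⁴ = 1096785.8076 ⇒ m₄ = 156683.68680
m₂² = 33586.17243
β₂ = m₄/m₂² = 156683.68680 / 33586.17243 ≈ 4.665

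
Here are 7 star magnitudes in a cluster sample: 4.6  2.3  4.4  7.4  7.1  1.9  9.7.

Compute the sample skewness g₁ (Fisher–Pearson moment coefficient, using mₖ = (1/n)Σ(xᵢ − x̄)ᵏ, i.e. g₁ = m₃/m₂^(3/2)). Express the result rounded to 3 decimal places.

x̄ = (4.6 + 2.3 + 4.4 + 7.4 + 7.1 + 1.9 + 9.7) / 7 = 5.3429
deviations (xᵢ − x̄): -0.7429, -3.0429, -0.9429, 2.0571, 1.7571, -3.4429, 4.3571
Σ(xᵢ − x̄)² = 48.8571 ⇒ m₂ = 48.8571/7 = 6.97959
Σ(xᵢ − x̄)³ = 26.6188 ⇒ m₃ = 26.6188/7 = 3.80269
m₂^(3/2) = 6.97959^(1.5) = 18.43933
g₁ = m₃ / m₂^(3/2) = 3.80269 / 18.43933 ≈ 0.206

0.206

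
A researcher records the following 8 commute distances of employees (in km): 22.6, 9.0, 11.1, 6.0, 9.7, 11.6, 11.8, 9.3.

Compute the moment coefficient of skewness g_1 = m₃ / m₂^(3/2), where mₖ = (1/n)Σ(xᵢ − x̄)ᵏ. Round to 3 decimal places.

1.593

x̄ = (22.6 + 9.0 + 11.1 + 6.0 + 9.7 + 11.6 + 11.8 + 9.3) / 8 = 11.3875
deviations (xᵢ − x̄): 11.2125, -2.3875, -0.2875, -5.3875, -1.6875, 0.2125, 0.4125, -2.0875
Σ(xᵢ − x̄)² = 167.9488 ⇒ m₂ = 167.9488/8 = 20.99359
Σ(xᵢ − x̄)³ = 1225.8091 ⇒ m₃ = 1225.8091/8 = 153.22614
m₂^(3/2) = 20.99359^(1.5) = 96.19006
g_1 = m₃ / m₂^(3/2) = 153.22614 / 96.19006 ≈ 1.593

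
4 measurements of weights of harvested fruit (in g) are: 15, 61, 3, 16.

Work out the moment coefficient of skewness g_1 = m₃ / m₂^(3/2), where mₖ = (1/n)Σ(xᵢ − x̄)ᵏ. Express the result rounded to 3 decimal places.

x̄ = (15 + 61 + 3 + 16) / 4 = 23.7500
deviations (xᵢ − x̄): -8.7500, 37.2500, -20.7500, -7.7500
Σ(xᵢ − x̄)² = 1954.7500 ⇒ m₂ = 1954.7500/4 = 488.68750
Σ(xᵢ − x̄)³ = 41617.1250 ⇒ m₃ = 41617.1250/4 = 10404.28125
m₂^(3/2) = 488.68750^(1.5) = 10803.06143
g_1 = m₃ / m₂^(3/2) = 10404.28125 / 10803.06143 ≈ 0.963

0.963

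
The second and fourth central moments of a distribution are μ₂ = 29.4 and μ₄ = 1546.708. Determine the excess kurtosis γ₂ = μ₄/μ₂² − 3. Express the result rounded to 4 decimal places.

μ₂² = 29.4² = 864.36000
μ₄/μ₂² = 1546.708 / 864.36000 = 1.78943
γ₂ = 1.78943 − 3 ≈ -1.2106

-1.2106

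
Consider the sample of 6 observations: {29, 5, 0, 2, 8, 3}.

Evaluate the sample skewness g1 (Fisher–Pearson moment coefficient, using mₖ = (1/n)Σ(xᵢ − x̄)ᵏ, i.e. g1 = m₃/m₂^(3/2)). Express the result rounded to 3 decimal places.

1.541

x̄ = (29 + 5 + 0 + 2 + 8 + 3) / 6 = 7.8333
deviations (xᵢ − x̄): 21.1667, -2.8333, -7.8333, -5.8333, 0.1667, -4.8333
Σ(xᵢ − x̄)² = 574.8333 ⇒ m₂ = 574.8333/6 = 95.80556
Σ(xᵢ − x̄)³ = 8668.4444 ⇒ m₃ = 8668.4444/6 = 1444.74074
m₂^(3/2) = 95.80556^(1.5) = 937.74777
g1 = m₃ / m₂^(3/2) = 1444.74074 / 937.74777 ≈ 1.541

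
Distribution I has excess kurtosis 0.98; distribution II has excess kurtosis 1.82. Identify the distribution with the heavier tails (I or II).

II

Higher excess kurtosis ⇒ heavier tails relative to the normal distribution.
0.98 vs 1.82: the larger is 1.82, so II has heavier tails.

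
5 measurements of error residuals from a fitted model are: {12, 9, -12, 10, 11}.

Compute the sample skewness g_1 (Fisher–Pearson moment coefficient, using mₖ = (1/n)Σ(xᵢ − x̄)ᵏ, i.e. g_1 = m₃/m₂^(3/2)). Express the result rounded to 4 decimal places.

-1.4545

x̄ = (12 + 9 - 12 + 10 + 11) / 5 = 6.0000
deviations (xᵢ − x̄): 6.0000, 3.0000, -18.0000, 4.0000, 5.0000
Σ(xᵢ − x̄)² = 410.0000 ⇒ m₂ = 410.0000/5 = 82.00000
Σ(xᵢ − x̄)³ = -5400.0000 ⇒ m₃ = -5400.0000/5 = -1080.00000
m₂^(3/2) = 82.00000^(1.5) = 742.54158
g_1 = m₃ / m₂^(3/2) = -1080.00000 / 742.54158 ≈ -1.4545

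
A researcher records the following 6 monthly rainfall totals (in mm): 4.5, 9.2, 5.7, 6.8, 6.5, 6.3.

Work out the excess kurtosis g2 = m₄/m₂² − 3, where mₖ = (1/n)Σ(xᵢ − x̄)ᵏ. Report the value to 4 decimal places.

x̄ = 6.5000
Σ(xᵢ − x̄)² = 12.0600 ⇒ m₂ = 2.01000
Σ(xᵢ − x̄)⁴ = 69.5634 ⇒ m₄ = 11.59390
m₂² = 4.04010
g2 = m₄/m₂² − 3 = 2.86971 − 3 ≈ -0.1303

-0.1303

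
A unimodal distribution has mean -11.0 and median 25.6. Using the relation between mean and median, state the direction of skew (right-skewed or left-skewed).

left-skewed

mean − median = -11.0 − 25.6 = -36.6
mean < median ⇒ the longer tail is on the left ⇒ left-skewed (negatively skewed).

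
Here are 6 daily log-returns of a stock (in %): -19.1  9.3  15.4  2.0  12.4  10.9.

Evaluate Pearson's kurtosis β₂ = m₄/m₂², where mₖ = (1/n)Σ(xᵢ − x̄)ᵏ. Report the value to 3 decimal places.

x̄ = 5.1500
Σ(xᵢ − x̄)² = 805.8950 ⇒ m₂ = 134.31583
Σ(xᵢ − x̄)⁴ = 361106.6486 ⇒ m₄ = 60184.44144
m₂² = 18040.74308
β₂ = m₄/m₂² = 60184.44144 / 18040.74308 ≈ 3.336

3.336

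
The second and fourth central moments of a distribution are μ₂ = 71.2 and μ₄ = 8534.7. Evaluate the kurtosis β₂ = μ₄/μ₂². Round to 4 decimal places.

μ₂² = 71.2² = 5069.44000
μ₄/μ₂² = 8534.7 / 5069.44000 = 1.68356
β₂ ≈ 1.6836

1.6836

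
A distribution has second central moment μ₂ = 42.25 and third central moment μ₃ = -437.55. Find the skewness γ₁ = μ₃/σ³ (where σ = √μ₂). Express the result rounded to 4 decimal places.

-1.5933

σ = √μ₂ = √42.25 = 6.50000
σ³ = μ₂^(3/2) = 274.62500
γ₁ = μ₃/σ³ = -437.55 / 274.62500 ≈ -1.5933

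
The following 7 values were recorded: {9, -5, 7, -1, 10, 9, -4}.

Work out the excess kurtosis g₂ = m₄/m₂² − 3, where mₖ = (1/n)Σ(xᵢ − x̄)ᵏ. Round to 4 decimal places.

x̄ = 3.5714
Σ(xᵢ − x̄)² = 263.7143 ⇒ m₂ = 37.67347
Σ(xᵢ − x̄)⁴ = 12703.7609 ⇒ m₄ = 1814.82299
m₂² = 1419.29030
g₂ = m₄/m₂² − 3 = 1.27868 − 3 ≈ -1.7213

-1.7213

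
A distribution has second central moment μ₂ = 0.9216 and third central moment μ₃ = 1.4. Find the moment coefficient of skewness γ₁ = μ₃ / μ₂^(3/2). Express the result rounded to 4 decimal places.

1.5824

σ = √μ₂ = √0.9216 = 0.96000
σ³ = μ₂^(3/2) = 0.88474
γ₁ = μ₃/σ³ = 1.4 / 0.88474 ≈ 1.5824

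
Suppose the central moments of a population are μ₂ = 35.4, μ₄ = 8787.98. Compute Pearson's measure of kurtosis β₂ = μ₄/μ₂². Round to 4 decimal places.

7.0127

μ₂² = 35.4² = 1253.16000
μ₄/μ₂² = 8787.98 / 1253.16000 = 7.01266
β₂ ≈ 7.0127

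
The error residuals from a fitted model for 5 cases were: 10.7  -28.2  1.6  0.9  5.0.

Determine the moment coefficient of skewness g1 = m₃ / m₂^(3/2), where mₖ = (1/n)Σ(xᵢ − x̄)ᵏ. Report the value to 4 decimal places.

x̄ = (10.7 - 28.2 + 1.6 + 0.9 + 5.0) / 5 = -2.0000
deviations (xᵢ − x̄): 12.7000, -26.2000, 3.6000, 2.9000, 7.0000
Σ(xᵢ − x̄)² = 918.1000 ⇒ m₂ = 918.1000/5 = 183.62000
Σ(xᵢ − x̄)³ = -15522.3000 ⇒ m₃ = -15522.3000/5 = -3104.46000
m₂^(3/2) = 183.62000^(1.5) = 2488.16957
g1 = m₃ / m₂^(3/2) = -3104.46000 / 2488.16957 ≈ -1.2477

-1.2477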